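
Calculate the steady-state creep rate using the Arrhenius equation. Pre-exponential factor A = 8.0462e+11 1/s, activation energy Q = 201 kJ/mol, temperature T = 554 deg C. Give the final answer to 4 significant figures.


rate = A * exp(-Q / (R*T))
T = 554 + 273.15 = 827.15 K
rate = 8.0462e+11 * exp(-201e3 / (8.314 * 827.15))
rate = 0.1629 1/s


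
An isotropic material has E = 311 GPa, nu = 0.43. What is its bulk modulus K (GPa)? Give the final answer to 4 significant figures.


K = E / (3*(1-2*nu))
K = 311 / (3*(1-2*0.43))
K = 740.5 GPa


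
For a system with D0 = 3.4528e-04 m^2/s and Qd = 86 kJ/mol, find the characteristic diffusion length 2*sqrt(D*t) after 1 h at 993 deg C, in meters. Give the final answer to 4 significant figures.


Step 1: D = D0 * exp(-Qd/(R*T))
T = 1266.15 K
D = 3.4528e-04 * exp(-86e3 / (8.314 * 1266.15)) = 9.7755e-08 m^2/s
Step 2: L = 2*sqrt(D*t)
t = 1 h = 3600 s
L = 2*sqrt(9.7755e-08 * 3600) = 0.03752 m


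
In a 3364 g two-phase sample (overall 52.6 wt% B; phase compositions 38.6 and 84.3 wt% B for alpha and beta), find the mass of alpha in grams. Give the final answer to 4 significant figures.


f_alpha = (C_beta - C0) / (C_beta - C_alpha)
f_alpha = (84.3 - 52.6) / (84.3 - 38.6) = 0.693654
m_alpha = f_alpha * m_total = 0.693654 * 3364 = 2333 g


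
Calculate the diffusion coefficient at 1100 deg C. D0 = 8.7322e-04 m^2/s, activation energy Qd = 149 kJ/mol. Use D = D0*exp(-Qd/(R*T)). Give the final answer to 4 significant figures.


D = D0 * exp(-Qd / (R*T))
T = 1373.15 K
D = 8.7322e-04 * exp(-149e3 / (8.314 * 1373.15))
D = 1.875e-09 m^2/s


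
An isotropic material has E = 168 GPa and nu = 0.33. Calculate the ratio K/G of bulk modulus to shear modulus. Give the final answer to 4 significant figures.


G = E / (2*(1+nu))
G = 168 / (2*(1+0.33)) = 63.1579 GPa
K = E / (3*(1-2*nu))
K = 168 / (3*(1-2*0.33)) = 164.706 GPa
K/G = 164.706 / 63.1579 = 2.608


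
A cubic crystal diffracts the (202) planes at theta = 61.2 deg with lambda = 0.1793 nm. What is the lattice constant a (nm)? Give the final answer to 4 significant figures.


d = lambda / (2*sin(theta))
d = 0.1793 / (2*sin(61.2 deg))
d = 0.102304 nm
a = d * sqrt(h^2+k^2+l^2) = 0.102304 * sqrt(8)
a = 0.2894 nm


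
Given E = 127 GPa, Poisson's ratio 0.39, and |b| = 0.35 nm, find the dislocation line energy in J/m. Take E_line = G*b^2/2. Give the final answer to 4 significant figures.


Step 1: G = E / (2*(1+nu))
G = 127 / (2*(1+0.39)) = 45.6835 GPa = 4.56835e+10 Pa
Step 2: E_line = G*b^2/2
b = 0.35 nm = 3.5e-10 m
E_line = 0.5 * 4.56835e+10 * (3.5e-10)^2 = 2.798e-09 J/m


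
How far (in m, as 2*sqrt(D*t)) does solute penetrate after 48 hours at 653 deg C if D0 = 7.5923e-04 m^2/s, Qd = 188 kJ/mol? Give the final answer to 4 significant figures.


Step 1: D = D0 * exp(-Qd/(R*T))
T = 926.15 K
D = 7.5923e-04 * exp(-188e3 / (8.314 * 926.15)) = 1.89163e-14 m^2/s
Step 2: L = 2*sqrt(D*t)
t = 48 h = 172800 s
L = 2*sqrt(1.89163e-14 * 172800) = 1.143e-04 m


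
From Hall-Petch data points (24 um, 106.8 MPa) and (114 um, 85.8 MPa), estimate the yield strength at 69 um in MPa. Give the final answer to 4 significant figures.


sigma_y = sigma0 + k / sqrt(d)
1/sqrt(d1) = 1/sqrt(2.4e-05) = 204.124;  1/sqrt(d2) = 93.6586
k = (sigma1 - sigma2) / (1/sqrt(d1) - 1/sqrt(d2)) = (106.8 - 85.8) / (204.124 - 93.6586) = 0.190104 MPa*m^0.5
sigma0 = sigma1 - k/sqrt(d1) = 106.8 - 0.190104*204.124 = 67.9951 MPa
sigma_y(d3) = 67.9951 + 0.190104 / sqrt(6.9e-05) = 90.88 MPa


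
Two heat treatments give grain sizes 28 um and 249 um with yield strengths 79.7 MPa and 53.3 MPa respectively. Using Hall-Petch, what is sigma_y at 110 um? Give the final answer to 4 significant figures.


sigma_y = sigma0 + k / sqrt(d)
1/sqrt(d1) = 1/sqrt(2.8e-05) = 188.982;  1/sqrt(d2) = 63.3724
k = (sigma1 - sigma2) / (1/sqrt(d1) - 1/sqrt(d2)) = (79.7 - 53.3) / (188.982 - 63.3724) = 0.210175 MPa*m^0.5
sigma0 = sigma1 - k/sqrt(d1) = 79.7 - 0.210175*188.982 = 39.9807 MPa
sigma_y(d3) = 39.9807 + 0.210175 / sqrt(1.1e-04) = 60.02 MPa


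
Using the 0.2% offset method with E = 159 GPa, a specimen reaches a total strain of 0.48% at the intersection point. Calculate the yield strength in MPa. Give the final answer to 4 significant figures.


Offset strain = 0.002
Elastic strain at yield = total_strain - offset = 4.8e-03 - 0.002 = 2.8e-03
sigma_y = E * elastic_strain = 159000 * 2.8e-03
sigma_y = 445.2 MPa


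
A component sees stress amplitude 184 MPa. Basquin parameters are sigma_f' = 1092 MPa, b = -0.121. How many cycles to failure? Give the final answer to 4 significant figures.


sigma_a = sigma_f' * (2*Nf)^b
2*Nf = (sigma_a / sigma_f')^(1/b)
2*Nf = (184 / 1092)^(1/-0.121)
2*Nf = 2.46476e+06
Nf = 1.232e+06 cycles


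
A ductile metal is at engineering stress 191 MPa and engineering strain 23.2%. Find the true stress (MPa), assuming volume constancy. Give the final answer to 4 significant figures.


sigma_true = sigma_eng * (1 + epsilon_eng)
sigma_true = 191 * (1 + 0.232)
sigma_true = 235.3 MPa


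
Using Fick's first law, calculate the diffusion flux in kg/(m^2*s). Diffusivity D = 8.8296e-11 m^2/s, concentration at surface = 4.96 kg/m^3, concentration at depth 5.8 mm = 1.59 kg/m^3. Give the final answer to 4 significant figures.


J = -D * (dC/dx) = D * (C1 - C2) / dx
J = 8.8296e-11 * (4.96 - 1.59) / 5.8e-03
J = 5.13e-08 kg/(m^2*s)


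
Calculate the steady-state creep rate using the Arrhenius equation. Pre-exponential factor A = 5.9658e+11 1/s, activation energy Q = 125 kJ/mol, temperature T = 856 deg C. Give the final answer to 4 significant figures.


rate = A * exp(-Q / (R*T))
T = 856 + 273.15 = 1129.15 K
rate = 5.9658e+11 * exp(-125e3 / (8.314 * 1129.15))
rate = 983900 1/s


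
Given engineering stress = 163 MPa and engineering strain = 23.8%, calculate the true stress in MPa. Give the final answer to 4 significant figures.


sigma_true = sigma_eng * (1 + epsilon_eng)
sigma_true = 163 * (1 + 0.238)
sigma_true = 201.8 MPa


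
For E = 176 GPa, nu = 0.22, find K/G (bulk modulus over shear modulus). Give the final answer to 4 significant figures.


G = E / (2*(1+nu))
G = 176 / (2*(1+0.22)) = 72.1311 GPa
K = E / (3*(1-2*nu))
K = 176 / (3*(1-2*0.22)) = 104.762 GPa
K/G = 104.762 / 72.1311 = 1.452


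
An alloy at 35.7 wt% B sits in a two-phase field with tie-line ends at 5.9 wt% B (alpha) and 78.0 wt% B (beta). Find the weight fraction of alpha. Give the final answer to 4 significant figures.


f_alpha = (C_beta - C0) / (C_beta - C_alpha)
f_alpha = (78.0 - 35.7) / (78.0 - 5.9)
f_alpha = 0.5867


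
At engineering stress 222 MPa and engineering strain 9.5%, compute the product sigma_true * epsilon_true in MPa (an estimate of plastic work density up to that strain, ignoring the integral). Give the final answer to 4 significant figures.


sigma_true = sigma_eng * (1 + epsilon_eng)
sigma_true = 222 * (1 + 0.095) = 243.09 MPa
epsilon_true = ln(1 + epsilon_eng)
epsilon_true = ln(1 + 0.095) = 0.0907544
sigma_true * epsilon_true = 243.09 * 0.0907544 = 22.06 MPa


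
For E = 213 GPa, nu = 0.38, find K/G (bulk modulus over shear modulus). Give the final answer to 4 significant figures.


G = E / (2*(1+nu))
G = 213 / (2*(1+0.38)) = 77.1739 GPa
K = E / (3*(1-2*nu))
K = 213 / (3*(1-2*0.38)) = 295.833 GPa
K/G = 295.833 / 77.1739 = 3.833


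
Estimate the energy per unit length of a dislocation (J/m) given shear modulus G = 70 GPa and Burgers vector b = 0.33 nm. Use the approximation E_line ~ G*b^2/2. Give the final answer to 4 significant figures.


E = G*b^2/2
b = 0.33 nm = 3.3e-10 m
G = 70 GPa = 7e+10 Pa
E = 0.5 * 7e+10 * (3.3e-10)^2
E = 3.812e-09 J/m


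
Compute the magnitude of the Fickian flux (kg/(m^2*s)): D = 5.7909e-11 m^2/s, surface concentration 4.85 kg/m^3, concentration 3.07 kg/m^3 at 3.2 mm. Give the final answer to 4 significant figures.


J = -D * (dC/dx) = D * (C1 - C2) / dx
J = 5.7909e-11 * (4.85 - 3.07) / 3.2e-03
J = 3.221e-08 kg/(m^2*s)


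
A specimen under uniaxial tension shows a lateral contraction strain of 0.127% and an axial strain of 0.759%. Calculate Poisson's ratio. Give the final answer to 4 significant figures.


nu = -epsilon_lat / epsilon_axial
Lateral strain is contraction (negative), so using magnitudes:
nu = 0.127 / 0.759
nu = 0.1673


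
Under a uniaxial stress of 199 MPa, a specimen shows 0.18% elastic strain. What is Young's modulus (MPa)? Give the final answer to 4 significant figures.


E = sigma / epsilon
epsilon = 0.18% = 1.8e-03
E = 199 / 1.8e-03
E = 110600 MPa


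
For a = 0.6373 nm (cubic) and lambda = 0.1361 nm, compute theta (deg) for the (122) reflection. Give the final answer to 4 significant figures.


d = a / sqrt(h^2+k^2+l^2)
d = 0.6373 / sqrt(9) = 0.212433 nm
lambda = 2*d*sin(theta)  =>  sin(theta) = lambda / (2*d)
sin(theta) = 0.1361 / (2 * 0.212433) = 0.320336
theta = 18.68 deg


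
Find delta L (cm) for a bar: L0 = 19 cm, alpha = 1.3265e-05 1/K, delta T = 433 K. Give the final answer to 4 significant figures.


dL = L0 * alpha * dT
dL = 19 * 1.3265e-05 * 433
dL = 0.1091 cm


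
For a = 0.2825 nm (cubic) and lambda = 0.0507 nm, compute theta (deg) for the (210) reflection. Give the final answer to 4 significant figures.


d = a / sqrt(h^2+k^2+l^2)
d = 0.2825 / sqrt(5) = 0.126338 nm
lambda = 2*d*sin(theta)  =>  sin(theta) = lambda / (2*d)
sin(theta) = 0.0507 / (2 * 0.126338) = 0.200652
theta = 11.58 deg


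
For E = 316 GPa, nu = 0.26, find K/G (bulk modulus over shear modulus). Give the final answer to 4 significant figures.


G = E / (2*(1+nu))
G = 316 / (2*(1+0.26)) = 125.397 GPa
K = E / (3*(1-2*nu))
K = 316 / (3*(1-2*0.26)) = 219.444 GPa
K/G = 219.444 / 125.397 = 1.75


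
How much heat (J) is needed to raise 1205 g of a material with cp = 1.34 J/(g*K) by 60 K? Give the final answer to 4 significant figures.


Q = m * cp * dT
Q = 1205 * 1.34 * 60
Q = 96880 J


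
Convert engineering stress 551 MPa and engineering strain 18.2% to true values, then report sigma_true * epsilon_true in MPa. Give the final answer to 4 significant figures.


sigma_true = sigma_eng * (1 + epsilon_eng)
sigma_true = 551 * (1 + 0.182) = 651.282 MPa
epsilon_true = ln(1 + epsilon_eng)
epsilon_true = ln(1 + 0.182) = 0.167208
sigma_true * epsilon_true = 651.282 * 0.167208 = 108.9 MPa


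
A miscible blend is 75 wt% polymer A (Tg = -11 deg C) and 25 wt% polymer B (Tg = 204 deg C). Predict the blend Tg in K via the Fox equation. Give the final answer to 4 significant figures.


1/Tg = w1/Tg1 + w2/Tg2 (in Kelvin)
Tg1 = 262.15 K, Tg2 = 477.15 K
1/Tg = 0.75/262.15 + 0.25/477.15
Tg = 295.4 K


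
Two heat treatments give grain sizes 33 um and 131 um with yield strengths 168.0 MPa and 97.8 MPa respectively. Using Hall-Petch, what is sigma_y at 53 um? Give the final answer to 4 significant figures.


sigma_y = sigma0 + k / sqrt(d)
1/sqrt(d1) = 1/sqrt(3.3e-05) = 174.078;  1/sqrt(d2) = 87.3704
k = (sigma1 - sigma2) / (1/sqrt(d1) - 1/sqrt(d2)) = (168.0 - 97.8) / (174.078 - 87.3704) = 0.809621 MPa*m^0.5
sigma0 = sigma1 - k/sqrt(d1) = 168.0 - 0.809621*174.078 = 27.0631 MPa
sigma_y(d3) = 27.0631 + 0.809621 / sqrt(5.3e-05) = 138.3 MPa


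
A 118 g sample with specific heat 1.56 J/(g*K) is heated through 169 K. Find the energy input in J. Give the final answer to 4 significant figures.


Q = m * cp * dT
Q = 118 * 1.56 * 169
Q = 31110 J


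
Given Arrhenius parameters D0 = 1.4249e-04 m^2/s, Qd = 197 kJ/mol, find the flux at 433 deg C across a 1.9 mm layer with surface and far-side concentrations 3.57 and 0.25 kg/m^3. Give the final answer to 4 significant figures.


Step 1: D = D0 * exp(-Qd/(R*T))
T = 433 + 273.15 = 706.15 K
D = 1.4249e-04 * exp(-197e3 / (8.314 * 706.15)) = 3.81036e-19 m^2/s
Step 2: J = D * (C1 - C2) / dx
J = 3.81036e-19 * (3.57 - 0.25) / 1.9e-03
J = 6.658e-16 kg/(m^2*s)


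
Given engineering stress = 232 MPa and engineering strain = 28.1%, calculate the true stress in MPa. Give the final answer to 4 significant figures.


sigma_true = sigma_eng * (1 + epsilon_eng)
sigma_true = 232 * (1 + 0.281)
sigma_true = 297.2 MPa


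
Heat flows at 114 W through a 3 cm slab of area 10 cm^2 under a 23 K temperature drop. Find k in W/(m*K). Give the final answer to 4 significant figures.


k = Q*L / (A*dT)
L = 0.03 m, A = 1e-03 m^2
k = 114 * 0.03 / (1e-03 * 23)
k = 148.7 W/(m*K)


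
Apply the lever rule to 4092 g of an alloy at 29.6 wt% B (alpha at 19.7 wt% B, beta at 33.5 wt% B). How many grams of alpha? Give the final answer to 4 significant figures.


f_alpha = (C_beta - C0) / (C_beta - C_alpha)
f_alpha = (33.5 - 29.6) / (33.5 - 19.7) = 0.282609
m_alpha = f_alpha * m_total = 0.282609 * 4092 = 1156 g


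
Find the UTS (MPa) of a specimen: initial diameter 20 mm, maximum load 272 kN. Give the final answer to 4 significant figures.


A0 = pi*(d/2)^2 = pi*(20/2)^2 = 314.159 mm^2
UTS = F_max / A0 = 272*1000 / 314.159
UTS = 865.8 MPa


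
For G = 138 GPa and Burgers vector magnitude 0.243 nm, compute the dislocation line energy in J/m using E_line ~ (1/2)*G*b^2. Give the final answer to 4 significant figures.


E = G*b^2/2
b = 0.243 nm = 2.43e-10 m
G = 138 GPa = 1.38e+11 Pa
E = 0.5 * 1.38e+11 * (2.43e-10)^2
E = 4.074e-09 J/m


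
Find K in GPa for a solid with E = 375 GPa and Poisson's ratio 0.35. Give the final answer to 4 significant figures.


K = E / (3*(1-2*nu))
K = 375 / (3*(1-2*0.35))
K = 416.7 GPa


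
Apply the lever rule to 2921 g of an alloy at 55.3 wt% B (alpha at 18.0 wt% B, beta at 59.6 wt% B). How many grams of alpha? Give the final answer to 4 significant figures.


f_alpha = (C_beta - C0) / (C_beta - C_alpha)
f_alpha = (59.6 - 55.3) / (59.6 - 18.0) = 0.103365
m_alpha = f_alpha * m_total = 0.103365 * 2921 = 301.9 g


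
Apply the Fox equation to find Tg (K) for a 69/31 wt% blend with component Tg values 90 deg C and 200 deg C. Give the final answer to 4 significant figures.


1/Tg = w1/Tg1 + w2/Tg2 (in Kelvin)
Tg1 = 363.15 K, Tg2 = 473.15 K
1/Tg = 0.69/363.15 + 0.31/473.15
Tg = 391.4 K


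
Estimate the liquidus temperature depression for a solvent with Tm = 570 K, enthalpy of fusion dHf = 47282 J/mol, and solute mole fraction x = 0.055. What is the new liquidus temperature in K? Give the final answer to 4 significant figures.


dT = R*Tm^2*x / dHf
dT = 8.314 * 570^2 * 0.055 / 47282
dT = 3.14215 K
T_new = 570 - 3.14215 = 566.9 K


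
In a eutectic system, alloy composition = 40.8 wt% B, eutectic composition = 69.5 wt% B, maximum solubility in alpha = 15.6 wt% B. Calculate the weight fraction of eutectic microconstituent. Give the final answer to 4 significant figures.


f_primary = (C_e - C0) / (C_e - C_alpha_max)
f_primary = (69.5 - 40.8) / (69.5 - 15.6)
f_primary = 0.532468
f_eutectic = 1 - 0.532468 = 0.4675


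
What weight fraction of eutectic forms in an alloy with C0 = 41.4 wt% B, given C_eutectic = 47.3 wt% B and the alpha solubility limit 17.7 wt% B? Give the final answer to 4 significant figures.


f_primary = (C_e - C0) / (C_e - C_alpha_max)
f_primary = (47.3 - 41.4) / (47.3 - 17.7)
f_primary = 0.199324
f_eutectic = 1 - 0.199324 = 0.8007


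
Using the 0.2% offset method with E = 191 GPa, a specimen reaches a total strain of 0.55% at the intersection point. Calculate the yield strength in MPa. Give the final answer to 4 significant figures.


Offset strain = 0.002
Elastic strain at yield = total_strain - offset = 5.5e-03 - 0.002 = 3.5e-03
sigma_y = E * elastic_strain = 191000 * 3.5e-03
sigma_y = 668.5 MPa


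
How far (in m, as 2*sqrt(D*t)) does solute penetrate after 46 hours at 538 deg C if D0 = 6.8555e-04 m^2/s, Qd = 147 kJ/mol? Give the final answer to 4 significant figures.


Step 1: D = D0 * exp(-Qd/(R*T))
T = 811.15 K
D = 6.8555e-04 * exp(-147e3 / (8.314 * 811.15)) = 2.34162e-13 m^2/s
Step 2: L = 2*sqrt(D*t)
t = 46 h = 165600 s
L = 2*sqrt(2.34162e-13 * 165600) = 3.938e-04 m


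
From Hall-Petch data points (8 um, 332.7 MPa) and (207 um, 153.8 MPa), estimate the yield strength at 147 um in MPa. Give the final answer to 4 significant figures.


sigma_y = sigma0 + k / sqrt(d)
1/sqrt(d1) = 1/sqrt(8e-06) = 353.553;  1/sqrt(d2) = 69.5048
k = (sigma1 - sigma2) / (1/sqrt(d1) - 1/sqrt(d2)) = (332.7 - 153.8) / (353.553 - 69.5048) = 0.629822 MPa*m^0.5
sigma0 = sigma1 - k/sqrt(d1) = 332.7 - 0.629822*353.553 = 110.024 MPa
sigma_y(d3) = 110.024 + 0.629822 / sqrt(1.47e-04) = 162 MPa


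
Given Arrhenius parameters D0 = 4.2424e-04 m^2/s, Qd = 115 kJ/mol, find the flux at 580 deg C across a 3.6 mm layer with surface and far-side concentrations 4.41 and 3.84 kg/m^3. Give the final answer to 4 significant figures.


Step 1: D = D0 * exp(-Qd/(R*T))
T = 580 + 273.15 = 853.15 K
D = 4.2424e-04 * exp(-115e3 / (8.314 * 853.15)) = 3.85843e-11 m^2/s
Step 2: J = D * (C1 - C2) / dx
J = 3.85843e-11 * (4.41 - 3.84) / 3.6e-03
J = 6.109e-09 kg/(m^2*s)


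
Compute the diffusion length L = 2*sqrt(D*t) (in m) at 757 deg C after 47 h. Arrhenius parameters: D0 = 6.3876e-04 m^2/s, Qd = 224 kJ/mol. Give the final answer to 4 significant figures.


Step 1: D = D0 * exp(-Qd/(R*T))
T = 1030.15 K
D = 6.3876e-04 * exp(-224e3 / (8.314 * 1030.15)) = 2.79779e-15 m^2/s
Step 2: L = 2*sqrt(D*t)
t = 47 h = 169200 s
L = 2*sqrt(2.79779e-15 * 169200) = 4.351e-05 m


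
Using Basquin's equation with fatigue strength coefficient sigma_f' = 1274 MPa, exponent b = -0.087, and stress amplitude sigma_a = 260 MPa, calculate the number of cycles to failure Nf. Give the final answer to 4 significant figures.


sigma_a = sigma_f' * (2*Nf)^b
2*Nf = (sigma_a / sigma_f')^(1/b)
2*Nf = (260 / 1274)^(1/-0.087)
2*Nf = 8.57607e+07
Nf = 4.288e+07 cycles


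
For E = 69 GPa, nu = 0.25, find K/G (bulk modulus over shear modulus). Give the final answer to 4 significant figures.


G = E / (2*(1+nu))
G = 69 / (2*(1+0.25)) = 27.6 GPa
K = E / (3*(1-2*nu))
K = 69 / (3*(1-2*0.25)) = 46 GPa
K/G = 46 / 27.6 = 1.667


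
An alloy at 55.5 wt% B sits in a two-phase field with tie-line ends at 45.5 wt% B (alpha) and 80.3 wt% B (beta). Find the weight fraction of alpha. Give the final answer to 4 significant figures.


f_alpha = (C_beta - C0) / (C_beta - C_alpha)
f_alpha = (80.3 - 55.5) / (80.3 - 45.5)
f_alpha = 0.7126


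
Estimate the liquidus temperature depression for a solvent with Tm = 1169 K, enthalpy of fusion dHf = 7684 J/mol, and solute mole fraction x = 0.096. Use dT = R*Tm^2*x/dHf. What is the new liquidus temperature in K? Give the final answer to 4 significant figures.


dT = R*Tm^2*x / dHf
dT = 8.314 * 1169^2 * 0.096 / 7684
dT = 141.946 K
T_new = 1169 - 141.946 = 1027 K


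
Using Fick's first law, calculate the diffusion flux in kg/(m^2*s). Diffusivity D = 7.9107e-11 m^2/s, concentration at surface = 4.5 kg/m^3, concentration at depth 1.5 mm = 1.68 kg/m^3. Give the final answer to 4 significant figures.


J = -D * (dC/dx) = D * (C1 - C2) / dx
J = 7.9107e-11 * (4.5 - 1.68) / 1.5e-03
J = 1.487e-07 kg/(m^2*s)


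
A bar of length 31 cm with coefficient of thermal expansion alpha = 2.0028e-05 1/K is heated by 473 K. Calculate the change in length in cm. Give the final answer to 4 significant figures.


dL = L0 * alpha * dT
dL = 31 * 2.0028e-05 * 473
dL = 0.2937 cm


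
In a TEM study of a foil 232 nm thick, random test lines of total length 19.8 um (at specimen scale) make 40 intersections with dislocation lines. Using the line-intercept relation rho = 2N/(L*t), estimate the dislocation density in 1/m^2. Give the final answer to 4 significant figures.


rho = 2N / (L * t)
L = 19.8 um = 1.98e-05 m, t = 232 nm = 2.32e-07 m
rho = 2 * 40 / (1.98e-05 * 2.32e-07)
rho = 1.742e+13 1/m^2


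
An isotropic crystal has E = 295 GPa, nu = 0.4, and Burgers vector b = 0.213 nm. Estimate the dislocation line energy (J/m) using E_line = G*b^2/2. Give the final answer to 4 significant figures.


Step 1: G = E / (2*(1+nu))
G = 295 / (2*(1+0.4)) = 105.357 GPa = 1.05357e+11 Pa
Step 2: E_line = G*b^2/2
b = 0.213 nm = 2.13e-10 m
E_line = 0.5 * 1.05357e+11 * (2.13e-10)^2 = 2.39e-09 J/m


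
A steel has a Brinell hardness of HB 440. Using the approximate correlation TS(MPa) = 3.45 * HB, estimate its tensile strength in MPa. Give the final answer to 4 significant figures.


TS (MPa) = 3.45 * HB
TS = 3.45 * 440
TS = 1518 MPa


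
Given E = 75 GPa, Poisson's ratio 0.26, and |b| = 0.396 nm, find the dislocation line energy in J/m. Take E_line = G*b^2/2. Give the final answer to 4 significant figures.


Step 1: G = E / (2*(1+nu))
G = 75 / (2*(1+0.26)) = 29.7619 GPa = 2.97619e+10 Pa
Step 2: E_line = G*b^2/2
b = 0.396 nm = 3.96e-10 m
E_line = 0.5 * 2.97619e+10 * (3.96e-10)^2 = 2.334e-09 J/m


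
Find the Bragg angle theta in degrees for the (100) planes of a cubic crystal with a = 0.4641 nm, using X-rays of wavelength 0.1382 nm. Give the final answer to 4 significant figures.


d = a / sqrt(h^2+k^2+l^2)
d = 0.4641 / sqrt(1) = 0.4641 nm
lambda = 2*d*sin(theta)  =>  sin(theta) = lambda / (2*d)
sin(theta) = 0.1382 / (2 * 0.4641) = 0.14889
theta = 8.563 deg


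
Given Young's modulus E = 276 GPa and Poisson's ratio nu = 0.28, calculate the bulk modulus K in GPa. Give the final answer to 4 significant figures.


K = E / (3*(1-2*nu))
K = 276 / (3*(1-2*0.28))
K = 209.1 GPa


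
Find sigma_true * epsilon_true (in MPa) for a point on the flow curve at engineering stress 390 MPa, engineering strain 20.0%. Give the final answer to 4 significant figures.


sigma_true = sigma_eng * (1 + epsilon_eng)
sigma_true = 390 * (1 + 0.2) = 468 MPa
epsilon_true = ln(1 + epsilon_eng)
epsilon_true = ln(1 + 0.2) = 0.182322
sigma_true * epsilon_true = 468 * 0.182322 = 85.33 MPa


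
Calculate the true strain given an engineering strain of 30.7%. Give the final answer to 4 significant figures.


epsilon_true = ln(1 + epsilon_eng)
epsilon_true = ln(1 + 0.307)
epsilon_true = 0.2677


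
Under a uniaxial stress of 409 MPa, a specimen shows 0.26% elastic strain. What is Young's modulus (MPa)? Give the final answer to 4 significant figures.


E = sigma / epsilon
epsilon = 0.26% = 2.6e-03
E = 409 / 2.6e-03
E = 157300 MPa


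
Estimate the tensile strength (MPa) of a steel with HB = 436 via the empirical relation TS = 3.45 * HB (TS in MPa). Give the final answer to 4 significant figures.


TS (MPa) = 3.45 * HB
TS = 3.45 * 436
TS = 1504 MPa


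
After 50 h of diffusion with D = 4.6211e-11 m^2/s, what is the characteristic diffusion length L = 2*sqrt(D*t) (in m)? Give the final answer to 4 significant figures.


t = 50 hr = 180000 s
Diffusion length = 2*sqrt(D*t)
= 2*sqrt(4.6211e-11 * 180000)
= 5.768e-03 m


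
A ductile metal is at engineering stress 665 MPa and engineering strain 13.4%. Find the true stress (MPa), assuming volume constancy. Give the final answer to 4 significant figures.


sigma_true = sigma_eng * (1 + epsilon_eng)
sigma_true = 665 * (1 + 0.134)
sigma_true = 754.1 MPa


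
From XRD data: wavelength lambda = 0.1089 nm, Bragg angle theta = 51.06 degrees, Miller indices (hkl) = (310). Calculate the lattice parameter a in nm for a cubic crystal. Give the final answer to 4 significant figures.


d = lambda / (2*sin(theta))
d = 0.1089 / (2*sin(51.06 deg))
d = 0.0700047 nm
a = d * sqrt(h^2+k^2+l^2) = 0.0700047 * sqrt(10)
a = 0.2214 nm


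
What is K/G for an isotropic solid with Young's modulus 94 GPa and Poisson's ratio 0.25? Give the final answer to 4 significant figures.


G = E / (2*(1+nu))
G = 94 / (2*(1+0.25)) = 37.6 GPa
K = E / (3*(1-2*nu))
K = 94 / (3*(1-2*0.25)) = 62.6667 GPa
K/G = 62.6667 / 37.6 = 1.667


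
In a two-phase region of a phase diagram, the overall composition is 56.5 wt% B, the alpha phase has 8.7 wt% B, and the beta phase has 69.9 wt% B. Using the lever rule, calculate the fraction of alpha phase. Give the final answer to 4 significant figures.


f_alpha = (C_beta - C0) / (C_beta - C_alpha)
f_alpha = (69.9 - 56.5) / (69.9 - 8.7)
f_alpha = 0.219


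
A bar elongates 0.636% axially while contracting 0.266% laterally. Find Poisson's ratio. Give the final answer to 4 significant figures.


nu = -epsilon_lat / epsilon_axial
Lateral strain is contraction (negative), so using magnitudes:
nu = 0.266 / 0.636
nu = 0.4182


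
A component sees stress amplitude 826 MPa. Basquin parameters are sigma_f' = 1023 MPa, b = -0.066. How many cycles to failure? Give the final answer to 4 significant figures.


sigma_a = sigma_f' * (2*Nf)^b
2*Nf = (sigma_a / sigma_f')^(1/b)
2*Nf = (826 / 1023)^(1/-0.066)
2*Nf = 25.5569
Nf = 12.78 cycles


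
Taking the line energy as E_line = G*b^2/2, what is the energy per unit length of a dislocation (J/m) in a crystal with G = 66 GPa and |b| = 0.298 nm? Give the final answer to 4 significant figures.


E = G*b^2/2
b = 0.298 nm = 2.98e-10 m
G = 66 GPa = 6.6e+10 Pa
E = 0.5 * 6.6e+10 * (2.98e-10)^2
E = 2.931e-09 J/m


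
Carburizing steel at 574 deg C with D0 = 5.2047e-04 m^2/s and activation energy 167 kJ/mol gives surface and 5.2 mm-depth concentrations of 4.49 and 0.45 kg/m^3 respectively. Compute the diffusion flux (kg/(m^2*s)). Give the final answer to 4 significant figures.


Step 1: D = D0 * exp(-Qd/(R*T))
T = 574 + 273.15 = 847.15 K
D = 5.2047e-04 * exp(-167e3 / (8.314 * 847.15)) = 2.62378e-14 m^2/s
Step 2: J = D * (C1 - C2) / dx
J = 2.62378e-14 * (4.49 - 0.45) / 5.2e-03
J = 2.038e-11 kg/(m^2*s)


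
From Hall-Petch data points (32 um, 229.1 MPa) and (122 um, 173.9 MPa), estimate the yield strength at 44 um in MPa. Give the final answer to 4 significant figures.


sigma_y = sigma0 + k / sqrt(d)
1/sqrt(d1) = 1/sqrt(3.2e-05) = 176.777;  1/sqrt(d2) = 90.5357
k = (sigma1 - sigma2) / (1/sqrt(d1) - 1/sqrt(d2)) = (229.1 - 173.9) / (176.777 - 90.5357) = 0.640067 MPa*m^0.5
sigma0 = sigma1 - k/sqrt(d1) = 229.1 - 0.640067*176.777 = 115.951 MPa
sigma_y(d3) = 115.951 + 0.640067 / sqrt(4.4e-05) = 212.4 MPa


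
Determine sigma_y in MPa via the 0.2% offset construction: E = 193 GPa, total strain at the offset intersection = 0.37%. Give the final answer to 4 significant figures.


Offset strain = 0.002
Elastic strain at yield = total_strain - offset = 3.7e-03 - 0.002 = 1.7e-03
sigma_y = E * elastic_strain = 193000 * 1.7e-03
sigma_y = 328.1 MPa


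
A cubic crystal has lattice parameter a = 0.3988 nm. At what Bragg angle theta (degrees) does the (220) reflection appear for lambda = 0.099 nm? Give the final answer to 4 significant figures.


d = a / sqrt(h^2+k^2+l^2)
d = 0.3988 / sqrt(8) = 0.140997 nm
lambda = 2*d*sin(theta)  =>  sin(theta) = lambda / (2*d)
sin(theta) = 0.099 / (2 * 0.140997) = 0.351071
theta = 20.55 deg


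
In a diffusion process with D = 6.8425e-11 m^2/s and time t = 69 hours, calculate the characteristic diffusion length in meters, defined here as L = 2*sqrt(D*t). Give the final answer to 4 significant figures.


t = 69 hr = 248400 s
Diffusion length = 2*sqrt(D*t)
= 2*sqrt(6.8425e-11 * 248400)
= 8.245e-03 m


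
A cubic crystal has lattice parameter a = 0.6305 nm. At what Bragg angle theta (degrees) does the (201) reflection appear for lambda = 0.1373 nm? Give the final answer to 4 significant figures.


d = a / sqrt(h^2+k^2+l^2)
d = 0.6305 / sqrt(5) = 0.281968 nm
lambda = 2*d*sin(theta)  =>  sin(theta) = lambda / (2*d)
sin(theta) = 0.1373 / (2 * 0.281968) = 0.243467
theta = 14.09 deg


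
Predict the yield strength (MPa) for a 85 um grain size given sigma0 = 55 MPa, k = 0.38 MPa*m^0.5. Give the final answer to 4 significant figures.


sigma_y = sigma0 + k / sqrt(d)
d = 85 um = 8.5e-05 m
sigma_y = 55 + 0.38 / sqrt(8.5e-05)
sigma_y = 96.22 MPa


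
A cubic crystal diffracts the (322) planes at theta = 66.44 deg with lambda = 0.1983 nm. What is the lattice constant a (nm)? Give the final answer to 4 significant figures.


d = lambda / (2*sin(theta))
d = 0.1983 / (2*sin(66.44 deg))
d = 0.108167 nm
a = d * sqrt(h^2+k^2+l^2) = 0.108167 * sqrt(17)
a = 0.446 nm


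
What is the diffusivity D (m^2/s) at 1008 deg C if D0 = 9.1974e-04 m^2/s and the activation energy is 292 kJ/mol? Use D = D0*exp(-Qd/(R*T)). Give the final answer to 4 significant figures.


D = D0 * exp(-Qd / (R*T))
T = 1281.15 K
D = 9.1974e-04 * exp(-292e3 / (8.314 * 1281.15))
D = 1.143e-15 m^2/s


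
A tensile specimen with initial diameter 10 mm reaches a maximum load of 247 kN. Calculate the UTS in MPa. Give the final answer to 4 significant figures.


A0 = pi*(d/2)^2 = pi*(10/2)^2 = 78.5398 mm^2
UTS = F_max / A0 = 247*1000 / 78.5398
UTS = 3145 MPa


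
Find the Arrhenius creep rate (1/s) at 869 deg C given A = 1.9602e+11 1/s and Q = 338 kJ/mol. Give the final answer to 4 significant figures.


rate = A * exp(-Q / (R*T))
T = 869 + 273.15 = 1142.15 K
rate = 1.9602e+11 * exp(-338e3 / (8.314 * 1142.15))
rate = 6.82e-05 1/s


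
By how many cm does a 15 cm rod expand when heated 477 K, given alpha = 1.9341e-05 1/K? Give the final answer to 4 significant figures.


dL = L0 * alpha * dT
dL = 15 * 1.9341e-05 * 477
dL = 0.1384 cm


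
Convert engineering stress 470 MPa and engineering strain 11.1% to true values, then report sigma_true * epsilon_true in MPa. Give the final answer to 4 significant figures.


sigma_true = sigma_eng * (1 + epsilon_eng)
sigma_true = 470 * (1 + 0.111) = 522.17 MPa
epsilon_true = ln(1 + epsilon_eng)
epsilon_true = ln(1 + 0.111) = 0.105261
sigma_true * epsilon_true = 522.17 * 0.105261 = 54.96 MPa


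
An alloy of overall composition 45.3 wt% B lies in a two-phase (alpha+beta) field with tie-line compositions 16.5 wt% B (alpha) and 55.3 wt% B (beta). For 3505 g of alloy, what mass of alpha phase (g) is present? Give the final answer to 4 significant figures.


f_alpha = (C_beta - C0) / (C_beta - C_alpha)
f_alpha = (55.3 - 45.3) / (55.3 - 16.5) = 0.257732
m_alpha = f_alpha * m_total = 0.257732 * 3505 = 903.4 g


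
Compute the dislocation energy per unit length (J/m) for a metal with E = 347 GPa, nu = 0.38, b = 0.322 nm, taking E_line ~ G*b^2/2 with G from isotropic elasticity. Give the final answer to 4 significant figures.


Step 1: G = E / (2*(1+nu))
G = 347 / (2*(1+0.38)) = 125.725 GPa = 1.25725e+11 Pa
Step 2: E_line = G*b^2/2
b = 0.322 nm = 3.22e-10 m
E_line = 0.5 * 1.25725e+11 * (3.22e-10)^2 = 6.518e-09 J/m


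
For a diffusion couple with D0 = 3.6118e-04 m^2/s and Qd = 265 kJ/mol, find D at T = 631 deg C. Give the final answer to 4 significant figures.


D = D0 * exp(-Qd / (R*T))
T = 904.15 K
D = 3.6118e-04 * exp(-265e3 / (8.314 * 904.15))
D = 1.768e-19 m^2/s


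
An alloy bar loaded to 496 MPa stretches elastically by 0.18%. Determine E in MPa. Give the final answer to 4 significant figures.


E = sigma / epsilon
epsilon = 0.18% = 1.8e-03
E = 496 / 1.8e-03
E = 275600 MPa


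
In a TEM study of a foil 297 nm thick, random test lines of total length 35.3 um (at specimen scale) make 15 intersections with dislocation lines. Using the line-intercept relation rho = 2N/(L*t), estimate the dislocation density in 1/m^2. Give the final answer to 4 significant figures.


rho = 2N / (L * t)
L = 35.3 um = 3.53e-05 m, t = 297 nm = 2.97e-07 m
rho = 2 * 15 / (3.53e-05 * 2.97e-07)
rho = 2.861e+12 1/m^2


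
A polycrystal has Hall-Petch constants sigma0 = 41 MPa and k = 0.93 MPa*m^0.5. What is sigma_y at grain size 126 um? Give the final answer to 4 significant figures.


sigma_y = sigma0 + k / sqrt(d)
d = 126 um = 1.26e-04 m
sigma_y = 41 + 0.93 / sqrt(1.26e-04)
sigma_y = 123.9 MPa


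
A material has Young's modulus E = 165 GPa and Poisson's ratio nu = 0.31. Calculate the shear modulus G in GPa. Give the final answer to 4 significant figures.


G = E / (2*(1+nu))
G = 165 / (2*(1+0.31))
G = 62.98 GPa


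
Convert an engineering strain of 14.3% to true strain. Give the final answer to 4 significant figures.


epsilon_true = ln(1 + epsilon_eng)
epsilon_true = ln(1 + 0.143)
epsilon_true = 0.1337


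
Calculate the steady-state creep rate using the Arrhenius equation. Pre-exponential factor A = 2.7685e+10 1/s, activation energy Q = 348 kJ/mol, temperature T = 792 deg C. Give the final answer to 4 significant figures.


rate = A * exp(-Q / (R*T))
T = 792 + 273.15 = 1065.15 K
rate = 2.7685e+10 * exp(-348e3 / (8.314 * 1065.15))
rate = 2.376e-07 1/s


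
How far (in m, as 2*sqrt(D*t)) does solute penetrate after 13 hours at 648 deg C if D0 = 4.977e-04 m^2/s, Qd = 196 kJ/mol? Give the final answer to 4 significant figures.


Step 1: D = D0 * exp(-Qd/(R*T))
T = 921.15 K
D = 4.977e-04 * exp(-196e3 / (8.314 * 921.15)) = 3.82129e-15 m^2/s
Step 2: L = 2*sqrt(D*t)
t = 13 h = 46800 s
L = 2*sqrt(3.82129e-15 * 46800) = 2.675e-05 m


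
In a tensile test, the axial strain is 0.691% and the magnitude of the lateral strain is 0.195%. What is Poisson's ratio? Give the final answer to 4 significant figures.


nu = -epsilon_lat / epsilon_axial
Lateral strain is contraction (negative), so using magnitudes:
nu = 0.195 / 0.691
nu = 0.2822


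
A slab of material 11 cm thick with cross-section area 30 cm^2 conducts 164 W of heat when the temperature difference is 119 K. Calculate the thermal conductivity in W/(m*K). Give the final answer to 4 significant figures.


k = Q*L / (A*dT)
L = 0.11 m, A = 3e-03 m^2
k = 164 * 0.11 / (3e-03 * 119)
k = 50.53 W/(m*K)


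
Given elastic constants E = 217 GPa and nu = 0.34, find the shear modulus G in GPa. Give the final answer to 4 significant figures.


G = E / (2*(1+nu))
G = 217 / (2*(1+0.34))
G = 80.97 GPa


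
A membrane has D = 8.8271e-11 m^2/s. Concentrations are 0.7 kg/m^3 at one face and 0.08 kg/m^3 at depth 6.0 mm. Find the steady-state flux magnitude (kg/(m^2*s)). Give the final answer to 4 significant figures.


J = -D * (dC/dx) = D * (C1 - C2) / dx
J = 8.8271e-11 * (0.7 - 0.08) / 6e-03
J = 9.121e-09 kg/(m^2*s)


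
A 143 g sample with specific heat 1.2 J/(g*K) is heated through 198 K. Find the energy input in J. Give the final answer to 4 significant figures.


Q = m * cp * dT
Q = 143 * 1.2 * 198
Q = 33980 J


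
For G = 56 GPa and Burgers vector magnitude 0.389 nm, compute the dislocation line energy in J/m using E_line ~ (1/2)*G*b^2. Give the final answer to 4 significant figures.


E = G*b^2/2
b = 0.389 nm = 3.89e-10 m
G = 56 GPa = 5.6e+10 Pa
E = 0.5 * 5.6e+10 * (3.89e-10)^2
E = 4.237e-09 J/m


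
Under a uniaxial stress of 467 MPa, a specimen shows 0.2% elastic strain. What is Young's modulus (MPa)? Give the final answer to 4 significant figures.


E = sigma / epsilon
epsilon = 0.2% = 2e-03
E = 467 / 2e-03
E = 233500 MPa


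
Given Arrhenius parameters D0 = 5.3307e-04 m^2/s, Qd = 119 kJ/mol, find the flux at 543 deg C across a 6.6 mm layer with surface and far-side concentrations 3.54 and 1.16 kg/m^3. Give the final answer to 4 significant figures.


Step 1: D = D0 * exp(-Qd/(R*T))
T = 543 + 273.15 = 816.15 K
D = 5.3307e-04 * exp(-119e3 / (8.314 * 816.15)) = 1.28931e-11 m^2/s
Step 2: J = D * (C1 - C2) / dx
J = 1.28931e-11 * (3.54 - 1.16) / 6.6e-03
J = 4.649e-09 kg/(m^2*s)


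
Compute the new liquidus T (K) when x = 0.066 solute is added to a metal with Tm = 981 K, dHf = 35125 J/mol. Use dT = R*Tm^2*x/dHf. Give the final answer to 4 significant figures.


dT = R*Tm^2*x / dHf
dT = 8.314 * 981^2 * 0.066 / 35125
dT = 15.034 K
T_new = 981 - 15.034 = 966 K


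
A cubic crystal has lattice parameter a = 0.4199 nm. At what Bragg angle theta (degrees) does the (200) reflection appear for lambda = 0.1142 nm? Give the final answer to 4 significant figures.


d = a / sqrt(h^2+k^2+l^2)
d = 0.4199 / sqrt(4) = 0.20995 nm
lambda = 2*d*sin(theta)  =>  sin(theta) = lambda / (2*d)
sin(theta) = 0.1142 / (2 * 0.20995) = 0.27197
theta = 15.78 deg


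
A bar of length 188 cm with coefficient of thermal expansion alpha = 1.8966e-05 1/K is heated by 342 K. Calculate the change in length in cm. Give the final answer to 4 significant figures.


dL = L0 * alpha * dT
dL = 188 * 1.8966e-05 * 342
dL = 1.219 cm


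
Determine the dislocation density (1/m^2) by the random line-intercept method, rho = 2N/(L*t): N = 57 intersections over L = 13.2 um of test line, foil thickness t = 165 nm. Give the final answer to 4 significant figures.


rho = 2N / (L * t)
L = 13.2 um = 1.32e-05 m, t = 165 nm = 1.65e-07 m
rho = 2 * 57 / (1.32e-05 * 1.65e-07)
rho = 5.234e+13 1/m^2


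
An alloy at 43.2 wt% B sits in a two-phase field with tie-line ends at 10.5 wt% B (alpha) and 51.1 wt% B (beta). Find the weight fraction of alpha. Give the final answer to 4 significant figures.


f_alpha = (C_beta - C0) / (C_beta - C_alpha)
f_alpha = (51.1 - 43.2) / (51.1 - 10.5)
f_alpha = 0.1946


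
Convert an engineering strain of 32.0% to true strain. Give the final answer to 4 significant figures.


epsilon_true = ln(1 + epsilon_eng)
epsilon_true = ln(1 + 0.32)
epsilon_true = 0.2776


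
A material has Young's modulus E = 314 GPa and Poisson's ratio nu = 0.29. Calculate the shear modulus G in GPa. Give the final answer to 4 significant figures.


G = E / (2*(1+nu))
G = 314 / (2*(1+0.29))
G = 121.7 GPa


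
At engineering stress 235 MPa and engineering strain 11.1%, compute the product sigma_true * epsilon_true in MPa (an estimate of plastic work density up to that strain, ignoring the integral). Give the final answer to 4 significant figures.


sigma_true = sigma_eng * (1 + epsilon_eng)
sigma_true = 235 * (1 + 0.111) = 261.085 MPa
epsilon_true = ln(1 + epsilon_eng)
epsilon_true = ln(1 + 0.111) = 0.105261
sigma_true * epsilon_true = 261.085 * 0.105261 = 27.48 MPa


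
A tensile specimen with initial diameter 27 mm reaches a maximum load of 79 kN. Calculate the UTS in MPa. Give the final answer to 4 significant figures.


A0 = pi*(d/2)^2 = pi*(27/2)^2 = 572.555 mm^2
UTS = F_max / A0 = 79*1000 / 572.555
UTS = 138 MPa


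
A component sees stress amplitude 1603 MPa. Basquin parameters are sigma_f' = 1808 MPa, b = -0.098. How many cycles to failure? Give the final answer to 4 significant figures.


sigma_a = sigma_f' * (2*Nf)^b
2*Nf = (sigma_a / sigma_f')^(1/b)
2*Nf = (1603 / 1808)^(1/-0.098)
2*Nf = 3.41441
Nf = 1.707 cycles


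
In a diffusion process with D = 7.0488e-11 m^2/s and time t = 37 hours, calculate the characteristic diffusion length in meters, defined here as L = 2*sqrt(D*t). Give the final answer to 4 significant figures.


t = 37 hr = 133200 s
Diffusion length = 2*sqrt(D*t)
= 2*sqrt(7.0488e-11 * 133200)
= 6.128e-03 m


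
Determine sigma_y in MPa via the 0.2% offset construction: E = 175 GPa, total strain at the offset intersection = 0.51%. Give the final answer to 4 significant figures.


Offset strain = 0.002
Elastic strain at yield = total_strain - offset = 5.1e-03 - 0.002 = 3.1e-03
sigma_y = E * elastic_strain = 175000 * 3.1e-03
sigma_y = 542.5 MPa


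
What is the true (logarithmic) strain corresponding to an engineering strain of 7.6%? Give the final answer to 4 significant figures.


epsilon_true = ln(1 + epsilon_eng)
epsilon_true = ln(1 + 0.076)
epsilon_true = 0.07325


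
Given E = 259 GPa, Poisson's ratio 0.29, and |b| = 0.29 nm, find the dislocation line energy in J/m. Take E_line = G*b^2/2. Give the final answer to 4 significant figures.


Step 1: G = E / (2*(1+nu))
G = 259 / (2*(1+0.29)) = 100.388 GPa = 1.00388e+11 Pa
Step 2: E_line = G*b^2/2
b = 0.29 nm = 2.9e-10 m
E_line = 0.5 * 1.00388e+11 * (2.9e-10)^2 = 4.221e-09 J/m


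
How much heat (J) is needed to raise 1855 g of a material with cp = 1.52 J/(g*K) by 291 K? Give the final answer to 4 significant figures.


Q = m * cp * dT
Q = 1855 * 1.52 * 291
Q = 820500 J


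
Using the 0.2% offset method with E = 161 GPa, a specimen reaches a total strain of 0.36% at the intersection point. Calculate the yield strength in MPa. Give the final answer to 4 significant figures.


Offset strain = 0.002
Elastic strain at yield = total_strain - offset = 3.6e-03 - 0.002 = 1.6e-03
sigma_y = E * elastic_strain = 161000 * 1.6e-03
sigma_y = 257.6 MPa


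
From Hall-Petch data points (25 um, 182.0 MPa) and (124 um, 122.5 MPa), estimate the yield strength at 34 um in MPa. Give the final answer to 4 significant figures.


sigma_y = sigma0 + k / sqrt(d)
1/sqrt(d1) = 1/sqrt(2.5e-05) = 200;  1/sqrt(d2) = 89.8027
k = (sigma1 - sigma2) / (1/sqrt(d1) - 1/sqrt(d2)) = (182.0 - 122.5) / (200 - 89.8027) = 0.53994 MPa*m^0.5
sigma0 = sigma1 - k/sqrt(d1) = 182.0 - 0.53994*200 = 74.0119 MPa
sigma_y(d3) = 74.0119 + 0.53994 / sqrt(3.4e-05) = 166.6 MPa
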